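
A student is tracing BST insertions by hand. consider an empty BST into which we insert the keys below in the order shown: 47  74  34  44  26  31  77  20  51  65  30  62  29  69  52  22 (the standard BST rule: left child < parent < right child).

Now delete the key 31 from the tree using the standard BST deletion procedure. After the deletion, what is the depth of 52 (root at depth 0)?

Resulting structure (node: left, right):
  47: L=34, R=74
  74: L=51, R=77
  34: L=26, R=44
  44: L=–, R=–
  26: L=20, R=31
  31: L=30, R=–
  77: L=–, R=–
  20: L=–, R=22
  51: L=–, R=65
  65: L=62, R=69
  30: L=29, R=–
  62: L=52, R=–
  29: L=–, R=–
  69: L=–, R=–
  52: L=–, R=–
  22: L=–, R=–

Delete 31 (at most one child — splice it out).
After deletion, path to 52: 47 → 74 → 51 → 65 → 62 → 52.

5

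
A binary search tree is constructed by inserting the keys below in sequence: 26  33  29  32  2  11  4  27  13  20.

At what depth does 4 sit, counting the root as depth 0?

3

Resulting structure (node: left, right):
  26: L=2, R=33
  33: L=29, R=–
  29: L=27, R=32
  32: L=–, R=–
  2: L=–, R=11
  11: L=4, R=13
  4: L=–, R=–
  27: L=–, R=–
  13: L=–, R=20
  20: L=–, R=–

Path to 4: 26 → 2 → 11 → 4, which is 3 edges.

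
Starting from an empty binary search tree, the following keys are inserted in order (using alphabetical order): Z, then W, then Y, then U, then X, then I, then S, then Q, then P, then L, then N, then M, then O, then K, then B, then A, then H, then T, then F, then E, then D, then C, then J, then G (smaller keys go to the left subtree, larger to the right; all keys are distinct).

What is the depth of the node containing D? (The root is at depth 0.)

8

Insert Z: tree is empty, so Z becomes the root.
Insert W: W < Z → go left. Place as left child of Z.
Insert Y: Y < Z → go left; Y > W → go right. Place as right child of W.
Insert U: U < Z → go left; U < W → go left. Place as left child of W.
Insert X: X < Z → go left; X > W → go right; X < Y → go left. Place as left child of Y.
Insert I: I < Z → go left; I < W → go left; I < U → go left. Place as left child of U.
Insert S: S < Z → go left; S < W → go left; S < U → go left; S > I → go right. Place as right child of I.
Insert Q: Q < Z → go left; Q < W → go left; Q < U → go left; Q > I → go right; Q < S → go left. Place as left child of S.
Insert P: P < Z → go left; P < W → go left; P < U → go left; P > I → go right; P < S → go left; P < Q → go left. Place as left child of Q.
Insert L: L < Z → go left; L < W → go left; L < U → go left; L > I → go right; L < S → go left; L < Q → go left; L < P → go left. Place as left child of P.
Insert N: N < Z → go left; N < W → go left; N < U → go left; N > I → go right; N < S → go left; N < Q → go left; N < P → go left; N > L → go right. Place as right child of L.
Insert M: M < Z → go left; M < W → go left; M < U → go left; M > I → go right; M < S → go left; M < Q → go left; M < P → go left; M > L → go right; M < N → go left. Place as left child of N.
Insert O: O < Z → go left; O < W → go left; O < U → go left; O > I → go right; O < S → go left; O < Q → go left; O < P → go left; O > L → go right; O > N → go right. Place as right child of N.
Insert K: K < Z → go left; K < W → go left; K < U → go left; K > I → go right; K < S → go left; K < Q → go left; K < P → go left; K < L → go left. Place as left child of L.
Insert B: B < Z → go left; B < W → go left; B < U → go left; B < I → go left. Place as left child of I.
Insert A: A < Z → go left; A < W → go left; A < U → go left; A < I → go left; A < B → go left. Place as left child of B.
Insert H: H < Z → go left; H < W → go left; H < U → go left; H < I → go left; H > B → go right. Place as right child of B.
Insert T: T < Z → go left; T < W → go left; T < U → go left; T > I → go right; T > S → go right. Place as right child of S.
Insert F: F < Z → go left; F < W → go left; F < U → go left; F < I → go left; F > B → go right; F < H → go left. Place as left child of H.
Insert E: E < Z → go left; E < W → go left; E < U → go left; E < I → go left; E > B → go right; E < H → go left; E < F → go left. Place as left child of F.
Insert D: D < Z → go left; D < W → go left; D < U → go left; D < I → go left; D > B → go right; D < H → go left; D < F → go left; D < E → go left. Place as left child of E.
Insert C: C < Z → go left; C < W → go left; C < U → go left; C < I → go left; C > B → go right; C < H → go left; C < F → go left; C < E → go left; C < D → go left. Place as left child of D.
Insert J: J < Z → go left; J < W → go left; J < U → go left; J > I → go right; J < S → go left; J < Q → go left; J < P → go left; J < L → go left; J < K → go left. Place as left child of K.
Insert G: G < Z → go left; G < W → go left; G < U → go left; G < I → go left; G > B → go right; G < H → go left; G > F → go right. Place as right child of F.

Path to D: Z → W → U → I → B → H → F → E → D, which is 8 edges.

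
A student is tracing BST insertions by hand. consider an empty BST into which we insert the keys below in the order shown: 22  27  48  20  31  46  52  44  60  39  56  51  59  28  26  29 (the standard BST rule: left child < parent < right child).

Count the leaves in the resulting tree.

Insert 22: tree is empty, so 22 becomes the root.
Insert 27: 27 > 22 → go right. Place as right child of 22.
Insert 48: 48 > 22 → go right; 48 > 27 → go right. Place as right child of 27.
Insert 20: 20 < 22 → go left. Place as left child of 22.
Insert 31: 31 > 22 → go right; 31 > 27 → go right; 31 < 48 → go left. Place as left child of 48.
Insert 46: 46 > 22 → go right; 46 > 27 → go right; 46 < 48 → go left; 46 > 31 → go right. Place as right child of 31.
Insert 52: 52 > 22 → go right; 52 > 27 → go right; 52 > 48 → go right. Place as right child of 48.
Insert 44: 44 > 22 → go right; 44 > 27 → go right; 44 < 48 → go left; 44 > 31 → go right; 44 < 46 → go left. Place as left child of 46.
Insert 60: 60 > 22 → go right; 60 > 27 → go right; 60 > 48 → go right; 60 > 52 → go right. Place as right child of 52.
Insert 39: 39 > 22 → go right; 39 > 27 → go right; 39 < 48 → go left; 39 > 31 → go right; 39 < 46 → go left; 39 < 44 → go left. Place as left child of 44.
Insert 56: 56 > 22 → go right; 56 > 27 → go right; 56 > 48 → go right; 56 > 52 → go right; 56 < 60 → go left. Place as left child of 60.
Insert 51: 51 > 22 → go right; 51 > 27 → go right; 51 > 48 → go right; 51 < 52 → go left. Place as left child of 52.
Insert 59: 59 > 22 → go right; 59 > 27 → go right; 59 > 48 → go right; 59 > 52 → go right; 59 < 60 → go left; 59 > 56 → go right. Place as right child of 56.
Insert 28: 28 > 22 → go right; 28 > 27 → go right; 28 < 48 → go left; 28 < 31 → go left. Place as left child of 31.
Insert 26: 26 > 22 → go right; 26 < 27 → go left. Place as left child of 27.
Insert 29: 29 > 22 → go right; 29 > 27 → go right; 29 < 48 → go left; 29 < 31 → go left; 29 > 28 → go right. Place as right child of 28.

Leaves: 20, 26, 29, 39, 51, 59 — 6 in total.

6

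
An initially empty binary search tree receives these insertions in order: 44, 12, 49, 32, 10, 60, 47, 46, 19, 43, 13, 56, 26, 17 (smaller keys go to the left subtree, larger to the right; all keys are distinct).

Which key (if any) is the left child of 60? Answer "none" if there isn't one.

56

Insert 44: tree is empty, so 44 becomes the root.
Insert 12: 12 < 44 → go left. Place as left child of 44.
Insert 49: 49 > 44 → go right. Place as right child of 44.
Insert 32: 32 < 44 → go left; 32 > 12 → go right. Place as right child of 12.
Insert 10: 10 < 44 → go left; 10 < 12 → go left. Place as left child of 12.
Insert 60: 60 > 44 → go right; 60 > 49 → go right. Place as right child of 49.
Insert 47: 47 > 44 → go right; 47 < 49 → go left. Place as left child of 49.
Insert 46: 46 > 44 → go right; 46 < 49 → go left; 46 < 47 → go left. Place as left child of 47.
Insert 19: 19 < 44 → go left; 19 > 12 → go right; 19 < 32 → go left. Place as left child of 32.
Insert 43: 43 < 44 → go left; 43 > 12 → go right; 43 > 32 → go right. Place as right child of 32.
Insert 13: 13 < 44 → go left; 13 > 12 → go right; 13 < 32 → go left; 13 < 19 → go left. Place as left child of 19.
Insert 56: 56 > 44 → go right; 56 > 49 → go right; 56 < 60 → go left. Place as left child of 60.
Insert 26: 26 < 44 → go left; 26 > 12 → go right; 26 < 32 → go left; 26 > 19 → go right. Place as right child of 19.
Insert 17: 17 < 44 → go left; 17 > 12 → go right; 17 < 32 → go left; 17 < 19 → go left; 17 > 13 → go right. Place as right child of 13.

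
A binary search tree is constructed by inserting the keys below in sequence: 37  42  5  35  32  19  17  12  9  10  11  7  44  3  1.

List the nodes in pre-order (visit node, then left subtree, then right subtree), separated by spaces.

37 5 3 1 35 32 19 17 12 9 7 10 11 42 44

Resulting structure (node: left, right):
  37: L=5, R=42
  42: L=–, R=44
  5: L=3, R=35
  35: L=32, R=–
  32: L=19, R=–
  19: L=17, R=–
  17: L=12, R=–
  12: L=9, R=–
  9: L=7, R=10
  10: L=–, R=11
  11: L=–, R=–
  7: L=–, R=–
  44: L=–, R=–
  3: L=1, R=–
  1: L=–, R=–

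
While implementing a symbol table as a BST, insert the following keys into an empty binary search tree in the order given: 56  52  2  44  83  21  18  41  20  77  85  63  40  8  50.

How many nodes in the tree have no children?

6

Insert 56: tree is empty, so 56 becomes the root.
Insert 52: 52 < 56 → go left. Place as left child of 56.
Insert 2: 2 < 56 → go left; 2 < 52 → go left. Place as left child of 52.
Insert 44: 44 < 56 → go left; 44 < 52 → go left; 44 > 2 → go right. Place as right child of 2.
Insert 83: 83 > 56 → go right. Place as right child of 56.
Insert 21: 21 < 56 → go left; 21 < 52 → go left; 21 > 2 → go right; 21 < 44 → go left. Place as left child of 44.
Insert 18: 18 < 56 → go left; 18 < 52 → go left; 18 > 2 → go right; 18 < 44 → go left; 18 < 21 → go left. Place as left child of 21.
Insert 41: 41 < 56 → go left; 41 < 52 → go left; 41 > 2 → go right; 41 < 44 → go left; 41 > 21 → go right. Place as right child of 21.
Insert 20: 20 < 56 → go left; 20 < 52 → go left; 20 > 2 → go right; 20 < 44 → go left; 20 < 21 → go left; 20 > 18 → go right. Place as right child of 18.
Insert 77: 77 > 56 → go right; 77 < 83 → go left. Place as left child of 83.
Insert 85: 85 > 56 → go right; 85 > 83 → go right. Place as right child of 83.
Insert 63: 63 > 56 → go right; 63 < 83 → go left; 63 < 77 → go left. Place as left child of 77.
Insert 40: 40 < 56 → go left; 40 < 52 → go left; 40 > 2 → go right; 40 < 44 → go left; 40 > 21 → go right; 40 < 41 → go left. Place as left child of 41.
Insert 8: 8 < 56 → go left; 8 < 52 → go left; 8 > 2 → go right; 8 < 44 → go left; 8 < 21 → go left; 8 < 18 → go left. Place as left child of 18.
Insert 50: 50 < 56 → go left; 50 < 52 → go left; 50 > 2 → go right; 50 > 44 → go right. Place as right child of 44.

Leaves: 8, 20, 40, 50, 63, 85 — 6 in total.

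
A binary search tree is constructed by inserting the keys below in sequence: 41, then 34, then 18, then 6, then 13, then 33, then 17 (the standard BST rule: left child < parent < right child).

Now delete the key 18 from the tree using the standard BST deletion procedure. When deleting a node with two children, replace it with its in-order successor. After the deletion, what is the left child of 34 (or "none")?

33

41: root
34: left child of 41 (depth 1)
18: left child of 34 (depth 2)
6: left child of 18 (depth 3)
13: right child of 6 (depth 4)
33: right child of 18 (depth 3)
17: right child of 13 (depth 5)

Delete 18 (two children — replace with in-order successor).
After deletion, 34's left child: 33.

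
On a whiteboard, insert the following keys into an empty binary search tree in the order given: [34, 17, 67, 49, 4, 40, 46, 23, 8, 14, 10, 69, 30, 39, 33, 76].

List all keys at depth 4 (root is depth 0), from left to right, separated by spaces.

14 33 39 46

34: root
17: left child of 34 (depth 1)
67: right child of 34 (depth 1)
49: left child of 67 (depth 2)
4: left child of 17 (depth 2)
40: left child of 49 (depth 3)
46: right child of 40 (depth 4)
23: right child of 17 (depth 2)
8: right child of 4 (depth 3)
14: right child of 8 (depth 4)
10: left child of 14 (depth 5)
69: right child of 67 (depth 2)
30: right child of 23 (depth 3)
39: left child of 40 (depth 4)
33: right child of 30 (depth 4)
76: right child of 69 (depth 3)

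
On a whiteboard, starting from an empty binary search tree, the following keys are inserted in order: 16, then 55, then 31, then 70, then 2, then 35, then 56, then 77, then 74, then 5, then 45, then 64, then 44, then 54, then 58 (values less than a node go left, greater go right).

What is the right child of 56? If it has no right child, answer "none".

64

16: root
55: right child of 16 (depth 1)
31: left child of 55 (depth 2)
70: right child of 55 (depth 2)
2: left child of 16 (depth 1)
35: right child of 31 (depth 3)
56: left child of 70 (depth 3)
77: right child of 70 (depth 3)
74: left child of 77 (depth 4)
5: right child of 2 (depth 2)
45: right child of 35 (depth 4)
64: right child of 56 (depth 4)
44: left child of 45 (depth 5)
54: right child of 45 (depth 5)
58: left child of 64 (depth 5)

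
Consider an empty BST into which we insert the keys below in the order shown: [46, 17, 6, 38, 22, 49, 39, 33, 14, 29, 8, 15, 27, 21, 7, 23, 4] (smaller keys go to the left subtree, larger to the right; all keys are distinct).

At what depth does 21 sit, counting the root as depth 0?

4

46: root
17: left child of 46 (depth 1)
6: left child of 17 (depth 2)
38: right child of 17 (depth 2)
22: left child of 38 (depth 3)
49: right child of 46 (depth 1)
39: right child of 38 (depth 3)
33: right child of 22 (depth 4)
14: right child of 6 (depth 3)
29: left child of 33 (depth 5)
8: left child of 14 (depth 4)
15: right child of 14 (depth 4)
27: left child of 29 (depth 6)
21: left child of 22 (depth 4)
7: left child of 8 (depth 5)
23: left child of 27 (depth 7)
4: left child of 6 (depth 3)

Path to 21: 46 → 17 → 38 → 22 → 21, which is 4 edges.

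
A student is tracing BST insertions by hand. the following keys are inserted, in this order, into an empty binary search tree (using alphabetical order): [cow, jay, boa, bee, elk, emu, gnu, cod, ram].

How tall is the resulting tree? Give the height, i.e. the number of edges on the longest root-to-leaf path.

4

Insert cow: tree is empty, so cow becomes the root.
Insert jay: jay > cow → go right. Place as right child of cow.
Insert boa: boa < cow → go left. Place as left child of cow.
Insert bee: bee < cow → go left; bee < boa → go left. Place as left child of boa.
Insert elk: elk > cow → go right; elk < jay → go left. Place as left child of jay.
Insert emu: emu > cow → go right; emu < jay → go left; emu > elk → go right. Place as right child of elk.
Insert gnu: gnu > cow → go right; gnu < jay → go left; gnu > elk → go right; gnu > emu → go right. Place as right child of emu.
Insert cod: cod < cow → go left; cod > boa → go right. Place as right child of boa.
Insert ram: ram > cow → go right; ram > jay → go right. Place as right child of jay.

The deepest node is gnu at depth 4.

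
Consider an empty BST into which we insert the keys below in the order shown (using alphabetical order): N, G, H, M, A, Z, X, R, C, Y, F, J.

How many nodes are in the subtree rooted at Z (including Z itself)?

Insert N: tree is empty, so N becomes the root.
Insert G: G < N → go left. Place as left child of N.
Insert H: H < N → go left; H > G → go right. Place as right child of G.
Insert M: M < N → go left; M > G → go right; M > H → go right. Place as right child of H.
Insert A: A < N → go left; A < G → go left. Place as left child of G.
Insert Z: Z > N → go right. Place as right child of N.
Insert X: X > N → go right; X < Z → go left. Place as left child of Z.
Insert R: R > N → go right; R < Z → go left; R < X → go left. Place as left child of X.
Insert C: C < N → go left; C < G → go left; C > A → go right. Place as right child of A.
Insert Y: Y > N → go right; Y < Z → go left; Y > X → go right. Place as right child of X.
Insert F: F < N → go left; F < G → go left; F > A → go right; F > C → go right. Place as right child of C.
Insert J: J < N → go left; J > G → go right; J > H → go right; J < M → go left. Place as left child of M.

Subtree rooted at Z contains: Z, X, R, Y — 4 nodes.

4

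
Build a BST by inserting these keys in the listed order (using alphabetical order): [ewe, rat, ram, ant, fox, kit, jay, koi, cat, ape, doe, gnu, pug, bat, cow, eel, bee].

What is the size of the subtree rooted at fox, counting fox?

6

ewe: root
rat: right child of ewe (depth 1)
ram: left child of rat (depth 2)
ant: left child of ewe (depth 1)
fox: left child of ram (depth 3)
kit: right child of fox (depth 4)
jay: left child of kit (depth 5)
koi: right child of kit (depth 5)
cat: right child of ant (depth 2)
ape: left child of cat (depth 3)
doe: right child of cat (depth 3)
gnu: left child of jay (depth 6)
pug: right child of koi (depth 6)
bat: right child of ape (depth 4)
cow: left child of doe (depth 4)
eel: right child of doe (depth 4)
bee: right child of bat (depth 5)

Subtree rooted at fox contains: fox, kit, jay, gnu, koi, pug — 6 nodes.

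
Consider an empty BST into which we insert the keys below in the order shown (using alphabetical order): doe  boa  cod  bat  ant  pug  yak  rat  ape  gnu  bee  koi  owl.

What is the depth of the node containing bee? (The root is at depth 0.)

3

Insert doe: tree is empty, so doe becomes the root.
Insert boa: boa < doe → go left. Place as left child of doe.
Insert cod: cod < doe → go left; cod > boa → go right. Place as right child of boa.
Insert bat: bat < doe → go left; bat < boa → go left. Place as left child of boa.
Insert ant: ant < doe → go left; ant < boa → go left; ant < bat → go left. Place as left child of bat.
Insert pug: pug > doe → go right. Place as right child of doe.
Insert yak: yak > doe → go right; yak > pug → go right. Place as right child of pug.
Insert rat: rat > doe → go right; rat > pug → go right; rat < yak → go left. Place as left child of yak.
Insert ape: ape < doe → go left; ape < boa → go left; ape < bat → go left; ape > ant → go right. Place as right child of ant.
Insert gnu: gnu > doe → go right; gnu < pug → go left. Place as left child of pug.
Insert bee: bee < doe → go left; bee < boa → go left; bee > bat → go right. Place as right child of bat.
Insert koi: koi > doe → go right; koi < pug → go left; koi > gnu → go right. Place as right child of gnu.
Insert owl: owl > doe → go right; owl < pug → go left; owl > gnu → go right; owl > koi → go right. Place as right child of koi.

Path to bee: doe → boa → bat → bee, which is 3 edges.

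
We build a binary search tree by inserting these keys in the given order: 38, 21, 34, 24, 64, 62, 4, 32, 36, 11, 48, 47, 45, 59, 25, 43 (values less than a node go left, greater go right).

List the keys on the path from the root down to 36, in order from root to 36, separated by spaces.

38: root
21: left child of 38 (depth 1)
34: right child of 21 (depth 2)
24: left child of 34 (depth 3)
64: right child of 38 (depth 1)
62: left child of 64 (depth 2)
4: left child of 21 (depth 2)
32: right child of 24 (depth 4)
36: right child of 34 (depth 3)
11: right child of 4 (depth 3)
48: left child of 62 (depth 3)
47: left child of 48 (depth 4)
45: left child of 47 (depth 5)
59: right child of 48 (depth 4)
25: left child of 32 (depth 5)
43: left child of 45 (depth 6)

38 21 34 36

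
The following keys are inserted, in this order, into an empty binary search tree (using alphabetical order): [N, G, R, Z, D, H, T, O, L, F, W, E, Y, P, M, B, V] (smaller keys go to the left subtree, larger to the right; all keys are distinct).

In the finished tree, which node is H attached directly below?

G

Insert N: tree is empty, so N becomes the root.
Insert G: G < N → go left. Place as left child of N.
Insert R: R > N → go right. Place as right child of N.
Insert Z: Z > N → go right; Z > R → go right. Place as right child of R.
Insert D: D < N → go left; D < G → go left. Place as left child of G.
Insert H: H < N → go left; H > G → go right. Place as right child of G.
Insert T: T > N → go right; T > R → go right; T < Z → go left. Place as left child of Z.
Insert O: O > N → go right; O < R → go left. Place as left child of R.
Insert L: L < N → go left; L > G → go right; L > H → go right. Place as right child of H.
Insert F: F < N → go left; F < G → go left; F > D → go right. Place as right child of D.
Insert W: W > N → go right; W > R → go right; W < Z → go left; W > T → go right. Place as right child of T.
Insert E: E < N → go left; E < G → go left; E > D → go right; E < F → go left. Place as left child of F.
Insert Y: Y > N → go right; Y > R → go right; Y < Z → go left; Y > T → go right; Y > W → go right. Place as right child of W.
Insert P: P > N → go right; P < R → go left; P > O → go right. Place as right child of O.
Insert M: M < N → go left; M > G → go right; M > H → go right; M > L → go right. Place as right child of L.
Insert B: B < N → go left; B < G → go left; B < D → go left. Place as left child of D.
Insert V: V > N → go right; V > R → go right; V < Z → go left; V > T → go right; V < W → go left. Place as left child of W.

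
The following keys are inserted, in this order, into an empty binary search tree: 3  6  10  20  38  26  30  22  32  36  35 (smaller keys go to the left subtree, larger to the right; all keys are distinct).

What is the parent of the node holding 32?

Resulting structure (node: left, right):
  3: L=–, R=6
  6: L=–, R=10
  10: L=–, R=20
  20: L=–, R=38
  38: L=26, R=–
  26: L=22, R=30
  30: L=–, R=32
  22: L=–, R=–
  32: L=–, R=36
  36: L=35, R=–
  35: L=–, R=–

30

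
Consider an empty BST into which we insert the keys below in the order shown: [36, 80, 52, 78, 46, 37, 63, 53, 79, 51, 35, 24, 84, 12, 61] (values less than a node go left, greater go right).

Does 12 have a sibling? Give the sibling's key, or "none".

none

Resulting structure (node: left, right):
  36: L=35, R=80
  80: L=52, R=84
  52: L=46, R=78
  78: L=63, R=79
  46: L=37, R=51
  37: L=–, R=–
  63: L=53, R=–
  53: L=–, R=61
  79: L=–, R=–
  51: L=–, R=–
  35: L=24, R=–
  24: L=12, R=–
  84: L=–, R=–
  12: L=–, R=–
  61: L=–, R=–

12's parent is 24, which has only one child.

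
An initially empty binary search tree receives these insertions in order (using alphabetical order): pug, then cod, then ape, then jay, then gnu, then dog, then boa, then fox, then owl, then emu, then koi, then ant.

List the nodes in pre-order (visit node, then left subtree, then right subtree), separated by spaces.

pug cod ape ant boa jay gnu dog fox emu owl koi

pug: root
cod: left child of pug (depth 1)
ape: left child of cod (depth 2)
jay: right child of cod (depth 2)
gnu: left child of jay (depth 3)
dog: left child of gnu (depth 4)
boa: right child of ape (depth 3)
fox: right child of dog (depth 5)
owl: right child of jay (depth 3)
emu: left child of fox (depth 6)
koi: left child of owl (depth 4)
ant: left child of ape (depth 3)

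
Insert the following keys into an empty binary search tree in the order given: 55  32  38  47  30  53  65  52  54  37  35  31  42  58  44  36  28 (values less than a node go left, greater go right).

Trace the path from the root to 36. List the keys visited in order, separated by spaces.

55 32 38 37 35 36

55: root
32: left child of 55 (depth 1)
38: right child of 32 (depth 2)
47: right child of 38 (depth 3)
30: left child of 32 (depth 2)
53: right child of 47 (depth 4)
65: right child of 55 (depth 1)
52: left child of 53 (depth 5)
54: right child of 53 (depth 5)
37: left child of 38 (depth 3)
35: left child of 37 (depth 4)
31: right child of 30 (depth 3)
42: left child of 47 (depth 4)
58: left child of 65 (depth 2)
44: right child of 42 (depth 5)
36: right child of 35 (depth 5)
28: left child of 30 (depth 3)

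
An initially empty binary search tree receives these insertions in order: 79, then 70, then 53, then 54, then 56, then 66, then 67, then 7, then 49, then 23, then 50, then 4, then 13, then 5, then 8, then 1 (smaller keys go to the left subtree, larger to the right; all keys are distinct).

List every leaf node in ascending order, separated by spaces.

1 5 8 50 67

Resulting structure (node: left, right):
  79: L=70, R=–
  70: L=53, R=–
  53: L=7, R=54
  54: L=–, R=56
  56: L=–, R=66
  66: L=–, R=67
  67: L=–, R=–
  7: L=4, R=49
  49: L=23, R=50
  23: L=13, R=–
  50: L=–, R=–
  4: L=1, R=5
  13: L=8, R=–
  5: L=–, R=–
  8: L=–, R=–
  1: L=–, R=–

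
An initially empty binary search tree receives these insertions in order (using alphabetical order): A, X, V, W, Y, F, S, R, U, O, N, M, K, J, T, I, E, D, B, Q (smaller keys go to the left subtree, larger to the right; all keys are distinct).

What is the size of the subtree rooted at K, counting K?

3

A: root
X: right child of A (depth 1)
V: left child of X (depth 2)
W: right child of V (depth 3)
Y: right child of X (depth 2)
F: left child of V (depth 3)
S: right child of F (depth 4)
R: left child of S (depth 5)
U: right child of S (depth 5)
O: left child of R (depth 6)
N: left child of O (depth 7)
M: left child of N (depth 8)
K: left child of M (depth 9)
J: left child of K (depth 10)
T: left child of U (depth 6)
I: left child of J (depth 11)
E: left child of F (depth 4)
D: left child of E (depth 5)
B: left child of D (depth 6)
Q: right child of O (depth 7)

Subtree rooted at K contains: K, J, I — 3 nodes.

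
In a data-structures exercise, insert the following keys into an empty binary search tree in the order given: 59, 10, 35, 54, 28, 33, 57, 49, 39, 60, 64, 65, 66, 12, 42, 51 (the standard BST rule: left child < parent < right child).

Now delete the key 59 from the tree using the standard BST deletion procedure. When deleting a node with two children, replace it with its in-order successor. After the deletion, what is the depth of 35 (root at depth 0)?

Insert 59: tree is empty, so 59 becomes the root.
Insert 10: 10 < 59 → go left. Place as left child of 59.
Insert 35: 35 < 59 → go left; 35 > 10 → go right. Place as right child of 10.
Insert 54: 54 < 59 → go left; 54 > 10 → go right; 54 > 35 → go right. Place as right child of 35.
Insert 28: 28 < 59 → go left; 28 > 10 → go right; 28 < 35 → go left. Place as left child of 35.
Insert 33: 33 < 59 → go left; 33 > 10 → go right; 33 < 35 → go left; 33 > 28 → go right. Place as right child of 28.
Insert 57: 57 < 59 → go left; 57 > 10 → go right; 57 > 35 → go right; 57 > 54 → go right. Place as right child of 54.
Insert 49: 49 < 59 → go left; 49 > 10 → go right; 49 > 35 → go right; 49 < 54 → go left. Place as left child of 54.
Insert 39: 39 < 59 → go left; 39 > 10 → go right; 39 > 35 → go right; 39 < 54 → go left; 39 < 49 → go left. Place as left child of 49.
Insert 60: 60 > 59 → go right. Place as right child of 59.
Insert 64: 64 > 59 → go right; 64 > 60 → go right. Place as right child of 60.
Insert 65: 65 > 59 → go right; 65 > 60 → go right; 65 > 64 → go right. Place as right child of 64.
Insert 66: 66 > 59 → go right; 66 > 60 → go right; 66 > 64 → go right; 66 > 65 → go right. Place as right child of 65.
Insert 12: 12 < 59 → go left; 12 > 10 → go right; 12 < 35 → go left; 12 < 28 → go left. Place as left child of 28.
Insert 42: 42 < 59 → go left; 42 > 10 → go right; 42 > 35 → go right; 42 < 54 → go left; 42 < 49 → go left; 42 > 39 → go right. Place as right child of 39.
Insert 51: 51 < 59 → go left; 51 > 10 → go right; 51 > 35 → go right; 51 < 54 → go left; 51 > 49 → go right. Place as right child of 49.

Delete 59 (two children — replace with in-order successor).
After deletion, path to 35: 60 → 10 → 35.

2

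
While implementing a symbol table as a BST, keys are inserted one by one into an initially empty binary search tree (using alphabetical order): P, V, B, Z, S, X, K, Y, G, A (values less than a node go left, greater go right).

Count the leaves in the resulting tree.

Insert P: tree is empty, so P becomes the root.
Insert V: V > P → go right. Place as right child of P.
Insert B: B < P → go left. Place as left child of P.
Insert Z: Z > P → go right; Z > V → go right. Place as right child of V.
Insert S: S > P → go right; S < V → go left. Place as left child of V.
Insert X: X > P → go right; X > V → go right; X < Z → go left. Place as left child of Z.
Insert K: K < P → go left; K > B → go right. Place as right child of B.
Insert Y: Y > P → go right; Y > V → go right; Y < Z → go left; Y > X → go right. Place as right child of X.
Insert G: G < P → go left; G > B → go right; G < K → go left. Place as left child of K.
Insert A: A < P → go left; A < B → go left. Place as left child of B.

Leaves: A, G, S, Y — 4 in total.

4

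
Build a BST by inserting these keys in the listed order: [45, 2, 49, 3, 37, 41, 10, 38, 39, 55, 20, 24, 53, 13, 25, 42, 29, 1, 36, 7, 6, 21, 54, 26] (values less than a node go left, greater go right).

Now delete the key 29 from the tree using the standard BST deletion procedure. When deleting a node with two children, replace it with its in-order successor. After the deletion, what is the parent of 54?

53

45: root
2: left child of 45 (depth 1)
49: right child of 45 (depth 1)
3: right child of 2 (depth 2)
37: right child of 3 (depth 3)
41: right child of 37 (depth 4)
10: left child of 37 (depth 4)
38: left child of 41 (depth 5)
39: right child of 38 (depth 6)
55: right child of 49 (depth 2)
20: right child of 10 (depth 5)
24: right child of 20 (depth 6)
53: left child of 55 (depth 3)
13: left child of 20 (depth 6)
25: right child of 24 (depth 7)
42: right child of 41 (depth 5)
29: right child of 25 (depth 8)
1: left child of 2 (depth 2)
36: right child of 29 (depth 9)
7: left child of 10 (depth 5)
6: left child of 7 (depth 6)
21: left child of 24 (depth 7)
54: right child of 53 (depth 4)
26: left child of 29 (depth 9)

Delete 29 (two children — replace with in-order successor).
After deletion, 54's parent is 53.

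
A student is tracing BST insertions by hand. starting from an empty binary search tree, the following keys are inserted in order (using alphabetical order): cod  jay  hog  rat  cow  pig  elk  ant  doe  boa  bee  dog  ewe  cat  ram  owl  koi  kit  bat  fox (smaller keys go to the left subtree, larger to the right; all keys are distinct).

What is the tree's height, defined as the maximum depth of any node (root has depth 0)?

cod: root
jay: right child of cod (depth 1)
hog: left child of jay (depth 2)
rat: right child of jay (depth 2)
cow: left child of hog (depth 3)
pig: left child of rat (depth 3)
elk: right child of cow (depth 4)
ant: left child of cod (depth 1)
doe: left child of elk (depth 5)
boa: right child of ant (depth 2)
bee: left child of boa (depth 3)
dog: right child of doe (depth 6)
ewe: right child of elk (depth 5)
cat: right child of boa (depth 3)
ram: right child of pig (depth 4)
owl: left child of pig (depth 4)
koi: left child of owl (depth 5)
kit: left child of koi (depth 6)
bat: left child of bee (depth 4)
fox: right child of ewe (depth 6)

The deepest node is dog at depth 6.

6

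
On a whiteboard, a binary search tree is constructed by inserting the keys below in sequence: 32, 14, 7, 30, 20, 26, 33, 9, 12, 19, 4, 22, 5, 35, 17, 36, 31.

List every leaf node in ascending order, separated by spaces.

5 12 17 22 31 36

Insert 32: tree is empty, so 32 becomes the root.
Insert 14: 14 < 32 → go left. Place as left child of 32.
Insert 7: 7 < 32 → go left; 7 < 14 → go left. Place as left child of 14.
Insert 30: 30 < 32 → go left; 30 > 14 → go right. Place as right child of 14.
Insert 20: 20 < 32 → go left; 20 > 14 → go right; 20 < 30 → go left. Place as left child of 30.
Insert 26: 26 < 32 → go left; 26 > 14 → go right; 26 < 30 → go left; 26 > 20 → go right. Place as right child of 20.
Insert 33: 33 > 32 → go right. Place as right child of 32.
Insert 9: 9 < 32 → go left; 9 < 14 → go left; 9 > 7 → go right. Place as right child of 7.
Insert 12: 12 < 32 → go left; 12 < 14 → go left; 12 > 7 → go right; 12 > 9 → go right. Place as right child of 9.
Insert 19: 19 < 32 → go left; 19 > 14 → go right; 19 < 30 → go left; 19 < 20 → go left. Place as left child of 20.
Insert 4: 4 < 32 → go left; 4 < 14 → go left; 4 < 7 → go left. Place as left child of 7.
Insert 22: 22 < 32 → go left; 22 > 14 → go right; 22 < 30 → go left; 22 > 20 → go right; 22 < 26 → go left. Place as left child of 26.
Insert 5: 5 < 32 → go left; 5 < 14 → go left; 5 < 7 → go left; 5 > 4 → go right. Place as right child of 4.
Insert 35: 35 > 32 → go right; 35 > 33 → go right. Place as right child of 33.
Insert 17: 17 < 32 → go left; 17 > 14 → go right; 17 < 30 → go left; 17 < 20 → go left; 17 < 19 → go left. Place as left child of 19.
Insert 36: 36 > 32 → go right; 36 > 33 → go right; 36 > 35 → go right. Place as right child of 35.
Insert 31: 31 < 32 → go left; 31 > 14 → go right; 31 > 30 → go right. Place as right child of 30.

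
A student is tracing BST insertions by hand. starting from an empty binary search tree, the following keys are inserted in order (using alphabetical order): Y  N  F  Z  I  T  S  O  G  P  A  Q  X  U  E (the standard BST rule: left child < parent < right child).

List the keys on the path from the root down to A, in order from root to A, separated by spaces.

Y: root
N: left child of Y (depth 1)
F: left child of N (depth 2)
Z: right child of Y (depth 1)
I: right child of F (depth 3)
T: right child of N (depth 2)
S: left child of T (depth 3)
O: left child of S (depth 4)
G: left child of I (depth 4)
P: right child of O (depth 5)
A: left child of F (depth 3)
Q: right child of P (depth 6)
X: right child of T (depth 3)
U: left child of X (depth 4)
E: right child of A (depth 4)

Y N F A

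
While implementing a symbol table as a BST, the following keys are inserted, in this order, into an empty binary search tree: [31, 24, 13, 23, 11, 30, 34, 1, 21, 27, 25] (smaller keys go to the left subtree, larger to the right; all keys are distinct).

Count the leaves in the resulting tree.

4

31: root
24: left child of 31 (depth 1)
13: left child of 24 (depth 2)
23: right child of 13 (depth 3)
11: left child of 13 (depth 3)
30: right child of 24 (depth 2)
34: right child of 31 (depth 1)
1: left child of 11 (depth 4)
21: left child of 23 (depth 4)
27: left child of 30 (depth 3)
25: left child of 27 (depth 4)

Leaves: 1, 21, 25, 34 — 4 in total.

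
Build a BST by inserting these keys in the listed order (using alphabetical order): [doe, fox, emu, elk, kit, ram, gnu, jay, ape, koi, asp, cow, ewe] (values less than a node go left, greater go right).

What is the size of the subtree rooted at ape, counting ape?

3

doe: root
fox: right child of doe (depth 1)
emu: left child of fox (depth 2)
elk: left child of emu (depth 3)
kit: right child of fox (depth 2)
ram: right child of kit (depth 3)
gnu: left child of kit (depth 3)
jay: right child of gnu (depth 4)
ape: left child of doe (depth 1)
koi: left child of ram (depth 4)
asp: right child of ape (depth 2)
cow: right child of asp (depth 3)
ewe: right child of emu (depth 3)

Subtree rooted at ape contains: ape, asp, cow — 3 nodes.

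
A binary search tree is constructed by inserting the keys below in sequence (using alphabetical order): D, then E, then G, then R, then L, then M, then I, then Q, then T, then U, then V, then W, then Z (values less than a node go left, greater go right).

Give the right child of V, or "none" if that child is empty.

W

Insert D: tree is empty, so D becomes the root.
Insert E: E > D → go right. Place as right child of D.
Insert G: G > D → go right; G > E → go right. Place as right child of E.
Insert R: R > D → go right; R > E → go right; R > G → go right. Place as right child of G.
Insert L: L > D → go right; L > E → go right; L > G → go right; L < R → go left. Place as left child of R.
Insert M: M > D → go right; M > E → go right; M > G → go right; M < R → go left; M > L → go right. Place as right child of L.
Insert I: I > D → go right; I > E → go right; I > G → go right; I < R → go left; I < L → go left. Place as left child of L.
Insert Q: Q > D → go right; Q > E → go right; Q > G → go right; Q < R → go left; Q > L → go right; Q > M → go right. Place as right child of M.
Insert T: T > D → go right; T > E → go right; T > G → go right; T > R → go right. Place as right child of R.
Insert U: U > D → go right; U > E → go right; U > G → go right; U > R → go right; U > T → go right. Place as right child of T.
Insert V: V > D → go right; V > E → go right; V > G → go right; V > R → go right; V > T → go right; V > U → go right. Place as right child of U.
Insert W: W > D → go right; W > E → go right; W > G → go right; W > R → go right; W > T → go right; W > U → go right; W > V → go right. Place as right child of V.
Insert Z: Z > D → go right; Z > E → go right; Z > G → go right; Z > R → go right; Z > T → go right; Z > U → go right; Z > V → go right; Z > W → go right. Place as right child of W.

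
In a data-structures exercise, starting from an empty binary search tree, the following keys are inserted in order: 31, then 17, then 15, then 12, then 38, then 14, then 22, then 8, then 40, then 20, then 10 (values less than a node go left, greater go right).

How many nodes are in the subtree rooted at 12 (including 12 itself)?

4

31: root
17: left child of 31 (depth 1)
15: left child of 17 (depth 2)
12: left child of 15 (depth 3)
38: right child of 31 (depth 1)
14: right child of 12 (depth 4)
22: right child of 17 (depth 2)
8: left child of 12 (depth 4)
40: right child of 38 (depth 2)
20: left child of 22 (depth 3)
10: right child of 8 (depth 5)

Subtree rooted at 12 contains: 12, 8, 10, 14 — 4 nodes.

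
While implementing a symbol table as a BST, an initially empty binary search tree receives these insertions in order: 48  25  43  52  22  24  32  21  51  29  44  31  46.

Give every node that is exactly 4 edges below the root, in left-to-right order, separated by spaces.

Insert 48: tree is empty, so 48 becomes the root.
Insert 25: 25 < 48 → go left. Place as left child of 48.
Insert 43: 43 < 48 → go left; 43 > 25 → go right. Place as right child of 25.
Insert 52: 52 > 48 → go right. Place as right child of 48.
Insert 22: 22 < 48 → go left; 22 < 25 → go left. Place as left child of 25.
Insert 24: 24 < 48 → go left; 24 < 25 → go left; 24 > 22 → go right. Place as right child of 22.
Insert 32: 32 < 48 → go left; 32 > 25 → go right; 32 < 43 → go left. Place as left child of 43.
Insert 21: 21 < 48 → go left; 21 < 25 → go left; 21 < 22 → go left. Place as left child of 22.
Insert 51: 51 > 48 → go right; 51 < 52 → go left. Place as left child of 52.
Insert 29: 29 < 48 → go left; 29 > 25 → go right; 29 < 43 → go left; 29 < 32 → go left. Place as left child of 32.
Insert 44: 44 < 48 → go left; 44 > 25 → go right; 44 > 43 → go right. Place as right child of 43.
Insert 31: 31 < 48 → go left; 31 > 25 → go right; 31 < 43 → go left; 31 < 32 → go left; 31 > 29 → go right. Place as right child of 29.
Insert 46: 46 < 48 → go left; 46 > 25 → go right; 46 > 43 → go right; 46 > 44 → go right. Place as right child of 44.

29 46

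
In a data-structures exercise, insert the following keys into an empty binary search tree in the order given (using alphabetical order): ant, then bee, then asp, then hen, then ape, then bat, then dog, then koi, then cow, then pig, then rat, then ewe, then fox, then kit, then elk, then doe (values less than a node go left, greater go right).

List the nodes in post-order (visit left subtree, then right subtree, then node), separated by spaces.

ape bat asp doe cow elk fox ewe dog kit rat pig koi hen bee ant

Resulting structure (node: left, right):
  ant: L=–, R=bee
  bee: L=asp, R=hen
  asp: L=ape, R=bat
  hen: L=dog, R=koi
  ape: L=–, R=–
  bat: L=–, R=–
  dog: L=cow, R=ewe
  koi: L=kit, R=pig
  cow: L=–, R=doe
  pig: L=–, R=rat
  rat: L=–, R=–
  ewe: L=elk, R=fox
  fox: L=–, R=–
  kit: L=–, R=–
  elk: L=–, R=–
  doe: L=–, R=–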